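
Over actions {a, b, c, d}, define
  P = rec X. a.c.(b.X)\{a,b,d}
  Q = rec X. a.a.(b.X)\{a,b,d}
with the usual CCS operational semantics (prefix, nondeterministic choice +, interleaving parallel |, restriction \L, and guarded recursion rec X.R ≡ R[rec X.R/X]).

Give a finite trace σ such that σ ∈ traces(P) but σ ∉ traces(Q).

ac

P's transition system — 3 states:
  s0 = rec X. a.c.(b.X)\{a,b,d} | —a→ s1
  s1 = c.(b.(rec X. a.c.(b.X)\{a,b,d}))\{a,b,d} | —c→ s2
  s2 = (b.(rec X. a.c.(b.X)\{a,b,d}))\{a,b,d} | ∅
Q's transition system — 3 states:
  t0 = rec X. a.a.(b.X)\{a,b,d} | —a→ t1
  t1 = a.(b.(rec X. a.a.(b.X)\{a,b,d}))\{a,b,d} | —a→ t2
  t2 = (b.(rec X. a.a.(b.X)\{a,b,d}))\{a,b,d} | ∅
Executing ac from P (initial set {s0}):
  [1] a ⇒ {s1}
  [2] c ⇒ {s2}
  — P admits the full trace.
Executing ac from Q (initial set {t0}):
  [1] a ⇒ {t1}
  [2] c ⇒ no successor for Q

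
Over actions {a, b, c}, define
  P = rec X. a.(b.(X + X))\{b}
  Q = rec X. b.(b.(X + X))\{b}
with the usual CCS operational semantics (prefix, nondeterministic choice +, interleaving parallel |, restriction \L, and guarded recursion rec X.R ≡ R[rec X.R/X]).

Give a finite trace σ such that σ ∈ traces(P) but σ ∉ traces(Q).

a

Reachable graph of P (2 states):
  u0 = rec X. a.(b.(X + X))\{b} :: —a→ u1
  u1 = (b.((rec X. a.(b.(X + X))\{b}) + (rec X. a.(b.(X + X))\{b})))\{b} :: ∅
Reachable graph of Q (2 states):
  v0 = rec X. b.(b.(X + X))\{b} :: —b→ v1
  v1 = (b.((rec X. b.(b.(X + X))\{b}) + (rec X. b.(b.(X + X))\{b})))\{b} :: ∅
Trace ⟨a⟩ through P, begin at {u0}:
  step 1 (a): {u1}
  — P admits the full trace.
Trace ⟨a⟩ through Q, begin at {v0}:
  step 1 (a): ∅ (Q stuck)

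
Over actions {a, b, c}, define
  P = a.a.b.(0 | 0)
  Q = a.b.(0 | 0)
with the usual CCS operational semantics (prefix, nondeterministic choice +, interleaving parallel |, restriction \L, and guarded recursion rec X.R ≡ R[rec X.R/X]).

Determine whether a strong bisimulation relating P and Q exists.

NO

Reachable graph of P (4 states):
  u0 = a.a.b.(0 | 0) → --a--▸ u1
  u1 = a.b.(0 | 0) → --a--▸ u2
  u2 = b.(0 | 0) → --b--▸ u3
  u3 = 0 | 0 → (no moves)
Reachable graph of Q (3 states):
  v0 = a.b.(0 | 0) → --a--▸ v1
  v1 = b.(0 | 0) → --b--▸ v2
  v2 = 0 | 0 → (no moves)
Bisimilarity quotient blocks:
  B0 = {u0}
  B1 = {u1, v0}
  B2 = {u2, v1}
  B3 = {u3, v2}
u0 ∈ B0, v0 ∈ B1 → different blocks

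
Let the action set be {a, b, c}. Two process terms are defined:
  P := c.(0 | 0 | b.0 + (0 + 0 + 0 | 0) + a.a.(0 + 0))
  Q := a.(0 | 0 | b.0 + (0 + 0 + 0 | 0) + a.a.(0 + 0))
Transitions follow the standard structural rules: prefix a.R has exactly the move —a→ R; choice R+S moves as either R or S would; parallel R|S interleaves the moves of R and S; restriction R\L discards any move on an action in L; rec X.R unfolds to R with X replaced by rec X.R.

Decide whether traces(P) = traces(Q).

traces(P) ≠ traces(Q) — witness ⟨c⟩

LTS(P): 5 reachable states
  u0 = c.(0 | 0 | b.0 + (0 + 0 + 0 | 0) + a.a.(0 + 0)) :: =c=> u1
  u1 = 0 | 0 | b.0 + (0 + 0 + 0 | 0) + a.a.(0 + 0) :: =a=> u2, =b=> u3
  u2 = a.(0 + 0) :: =a=> u4
  u3 = 0 | 0 | 0 :: (no moves)
  u4 = 0 + 0 :: (no moves)
LTS(Q): 5 reachable states
  v0 = a.(0 | 0 | b.0 + (0 + 0 + 0 | 0) + a.a.(0 + 0)) :: =a=> v1
  v1 = 0 | 0 | b.0 + (0 + 0 + 0 | 0) + a.a.(0 + 0) :: =a=> v2, =b=> v3
  v2 = a.(0 + 0) :: =a=> v4
  v3 = 0 | 0 | 0 :: (no moves)
  v4 = 0 + 0 :: (no moves)
Executing c from P (initial set {u0}):
  [1] c ⇒ {u1}
  — P admits the full trace.
Executing c from Q (initial set {v0}):
  [1] c ⇒ no successor for Q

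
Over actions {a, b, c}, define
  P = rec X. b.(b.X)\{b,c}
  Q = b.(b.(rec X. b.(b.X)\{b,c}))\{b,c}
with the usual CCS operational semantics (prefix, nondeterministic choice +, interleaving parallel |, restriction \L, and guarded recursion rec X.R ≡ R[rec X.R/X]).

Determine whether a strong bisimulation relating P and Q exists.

bisimilar

LTS(P): 2 reachable states
  s0 = rec X. b.(b.X)\{b,c} ⊢ -b-> s1
  s1 = (b.(rec X. b.(b.X)\{b,c}))\{b,c} ⊢ stopped
LTS(Q): 2 reachable states
  t0 = b.(b.(rec X. b.(b.X)\{b,c}))\{b,c} ⊢ -b-> t1
  t1 = (b.(rec X. b.(b.X)\{b,c}))\{b,c} ⊢ stopped
Partition-refinement fixed point:
  B0 = {s0, t0}
  B1 = {s1, t1}
s0 ∈ B0, t0 ∈ B0 → same block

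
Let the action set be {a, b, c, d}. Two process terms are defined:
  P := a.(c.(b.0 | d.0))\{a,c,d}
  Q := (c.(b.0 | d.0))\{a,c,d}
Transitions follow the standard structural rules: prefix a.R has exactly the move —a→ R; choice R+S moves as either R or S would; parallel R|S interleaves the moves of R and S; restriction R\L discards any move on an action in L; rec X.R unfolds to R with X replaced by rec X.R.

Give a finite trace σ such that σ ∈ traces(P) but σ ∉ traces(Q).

a

P's transition system — 2 states:
  m0 = a.(c.(b.0 | d.0))\{a,c,d} → --a--▸ m1
  m1 = (c.(b.0 | d.0))\{a,c,d} → ∅
Q's transition system — 1 states:
  n0 = (c.(b.0 | d.0))\{a,c,d} → ∅
Run σ = ⟨a⟩ on P: start {m0}
  [1] a ⇒ {m1}
  ✓ P
Run σ = ⟨a⟩ on Q: start {n0}
  [1] a ⇒ ∅ (Q stuck)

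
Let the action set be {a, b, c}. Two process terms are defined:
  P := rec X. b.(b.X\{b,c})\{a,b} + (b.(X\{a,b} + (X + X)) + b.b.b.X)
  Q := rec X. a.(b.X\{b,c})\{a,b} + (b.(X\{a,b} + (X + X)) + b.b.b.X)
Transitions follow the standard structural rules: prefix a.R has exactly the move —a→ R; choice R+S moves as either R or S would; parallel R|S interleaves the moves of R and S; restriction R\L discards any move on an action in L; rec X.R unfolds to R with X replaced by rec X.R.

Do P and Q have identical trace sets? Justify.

Reachable graph of P (5 states):
  u0 = rec X. b.(b.X\{b,c})\{a,b} + (b.(X\{a,b} + (X + X)) + b.b.b.X) has moves ··b··> u1, ··b··> u2, ··b··> u3
  u1 = (b.(rec X. b.(b.X\{b,c})\{a,b} + (b.(X\{a,b} + (X + X)) + b.b.b.X))\{b,c})\{a,b} has moves ∅
  u2 = (rec X. b.(b.X\{b,c})\{a,b} + (b.(X\{a,b} + (X + X)) + b.b.b.X))\{a,b} + ((rec X. b.(b.X\{b,c})\{a,b} + (b.(X\{a,b} + (X + X)) + b.b.b.X)) + (rec X. b.(b.X\{b,c})\{a,b} + (b.(X\{a,b} + (X + X)) + b.b.b.X))) has moves ··b··> u1, ··b··> u2, ··b··> u3
  u3 = b.b.(rec X. b.(b.X\{b,c})\{a,b} + (b.(X\{a,b} + (X + X)) + b.b.b.X)) has moves ··b··> u4
  u4 = b.(rec X. b.(b.X\{b,c})\{a,b} + (b.(X\{a,b} + (X + X)) + b.b.b.X)) has moves ··b··> u0
Reachable graph of Q (5 states):
  v0 = rec X. a.(b.X\{b,c})\{a,b} + (b.(X\{a,b} + (X + X)) + b.b.b.X) has moves ··a··> v1, ··b··> v2, ··b··> v3
  v1 = (b.(rec X. a.(b.X\{b,c})\{a,b} + (b.(X\{a,b} + (X + X)) + b.b.b.X))\{b,c})\{a,b} has moves ∅
  v2 = (rec X. a.(b.X\{b,c})\{a,b} + (b.(X\{a,b} + (X + X)) + b.b.b.X))\{a,b} + ((rec X. a.(b.X\{b,c})\{a,b} + (b.(X\{a,b} + (X + X)) + b.b.b.X)) + (rec X. a.(b.X\{b,c})\{a,b} + (b.(X\{a,b} + (X + X)) + b.b.b.X))) has moves ··a··> v1, ··b··> v2, ··b··> v3
  v3 = b.b.(rec X. a.(b.X\{b,c})\{a,b} + (b.(X\{a,b} + (X + X)) + b.b.b.X)) has moves ··b··> v4
  v4 = b.(rec X. a.(b.X\{b,c})\{a,b} + (b.(X\{a,b} + (X + X)) + b.b.b.X)) has moves ··b··> v0
Executing a from Q (initial set {v0}):
  step 1 (a): {v1}
  — Q admits the full trace.
Executing a from P (initial set {u0}):
  step 1 (a): ∅ (P stuck)

traces(P) ≠ traces(Q) — witness ⟨a⟩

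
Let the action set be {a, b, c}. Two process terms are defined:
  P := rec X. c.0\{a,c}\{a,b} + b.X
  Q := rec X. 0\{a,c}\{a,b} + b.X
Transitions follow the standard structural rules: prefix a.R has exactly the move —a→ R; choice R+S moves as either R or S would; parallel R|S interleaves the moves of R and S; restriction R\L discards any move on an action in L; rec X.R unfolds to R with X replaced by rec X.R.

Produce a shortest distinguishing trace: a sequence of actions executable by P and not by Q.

P's transition system — 2 states:
  p0 = rec X. c.0\{a,c}\{a,b} + b.X | ··b··> p0, ··c··> p1
  p1 = 0\{a,c}\{a,b} | (no moves)
Q's transition system — 1 states:
  q0 = rec X. 0\{a,c}\{a,b} + b.X | ··b··> q0
Trace ⟨c⟩ through P, begin at {p0}:
  [1] c ⇒ {p1}
  P completes σ.
Trace ⟨c⟩ through Q, begin at {q0}:
  [1] c ⇒ ∅  — Q cannot continue

c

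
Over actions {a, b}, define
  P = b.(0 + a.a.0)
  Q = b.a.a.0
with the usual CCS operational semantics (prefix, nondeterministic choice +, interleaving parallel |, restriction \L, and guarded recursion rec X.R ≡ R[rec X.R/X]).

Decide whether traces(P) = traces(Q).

trace-equivalent

LTS(P): 4 reachable states
  s0 = b.(0 + a.a.0) ⊢ ··b··> s1
  s1 = 0 + a.a.0 ⊢ ··a··> s2
  s2 = a.0 ⊢ ··a··> s3
  s3 = 0 ⊢ deadlocked
LTS(Q): 4 reachable states
  t0 = b.a.a.0 ⊢ ··b··> t1
  t1 = a.a.0 ⊢ ··a··> t2
  t2 = a.0 ⊢ ··a··> t3
  t3 = 0 ⊢ deadlocked
Partition-refinement fixed point:
  B0 = {s0, t0}
  B1 = {s1, t1}
  B2 = {s2, t2}
  B3 = {s3, t3}
s0 ∈ B0, t0 ∈ B0 → same block
Bisimilar ⇒ trace-equivalent.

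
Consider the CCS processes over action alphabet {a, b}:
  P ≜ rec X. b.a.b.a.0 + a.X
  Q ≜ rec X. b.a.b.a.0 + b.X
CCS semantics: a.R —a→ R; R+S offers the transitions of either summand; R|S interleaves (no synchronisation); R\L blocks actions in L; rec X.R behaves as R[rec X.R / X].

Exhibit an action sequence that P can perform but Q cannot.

LTS(P): 5 reachable states
  p0 = rec X. b.a.b.a.0 + a.X → —a→ p0, —b→ p1
  p1 = a.b.a.0 → —a→ p2
  p2 = b.a.0 → —b→ p3
  p3 = a.0 → —a→ p4
  p4 = 0 → ∅
LTS(Q): 5 reachable states
  q0 = rec X. b.a.b.a.0 + b.X → —b→ q0, —b→ q1
  q1 = a.b.a.0 → —a→ q2
  q2 = b.a.0 → —b→ q3
  q3 = a.0 → —a→ q4
  q4 = 0 → ∅
Run σ = ⟨a⟩ on P: start {p0}
  step 1 (a): {p0}
  P completes σ.
Run σ = ⟨a⟩ on Q: start {q0}
  step 1 (a): ∅  — Q cannot continue

a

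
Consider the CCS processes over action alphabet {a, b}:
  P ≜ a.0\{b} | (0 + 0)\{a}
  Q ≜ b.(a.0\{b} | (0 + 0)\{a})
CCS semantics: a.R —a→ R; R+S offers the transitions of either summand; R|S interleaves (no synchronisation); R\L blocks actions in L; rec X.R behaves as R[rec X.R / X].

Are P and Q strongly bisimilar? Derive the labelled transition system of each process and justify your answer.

LTS(P): 2 reachable states
  m0 = a.0\{b} | (0 + 0)\{a} :: -a-> m1
  m1 = 0\{b} | (0 + 0)\{a} :: ·
LTS(Q): 3 reachable states
  n0 = b.(a.0\{b} | (0 + 0)\{a}) :: -b-> n1
  n1 = a.0\{b} | (0 + 0)\{a} :: -a-> n2
  n2 = 0\{b} | (0 + 0)\{a} :: ·
Partition-refinement fixed point:
  B0 = {m0, n1}
  B1 = {m1, n2}
  B2 = {n0}
m0 ∈ B0, n0 ∈ B2 → different blocks

P ≁ Q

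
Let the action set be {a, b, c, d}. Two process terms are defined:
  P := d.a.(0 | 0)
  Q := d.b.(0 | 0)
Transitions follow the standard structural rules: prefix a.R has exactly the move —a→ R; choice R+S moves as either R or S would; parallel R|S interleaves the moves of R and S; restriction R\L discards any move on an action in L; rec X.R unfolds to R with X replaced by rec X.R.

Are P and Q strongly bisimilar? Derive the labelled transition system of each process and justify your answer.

not bisimilar

Reachable graph of P (3 states):
  s0 = d.a.(0 | 0) | ··d··> s1
  s1 = a.(0 | 0) | ··a··> s2
  s2 = 0 | 0 | deadlocked
Reachable graph of Q (3 states):
  t0 = d.b.(0 | 0) | ··d··> t1
  t1 = b.(0 | 0) | ··b··> t2
  t2 = 0 | 0 | deadlocked
Partition-refinement fixed point:
  B0 = {s0}
  B1 = {s1}
  B2 = {s2, t2}
  B3 = {t0}
  B4 = {t1}
s0 ∈ B0, t0 ∈ B3 → different blocks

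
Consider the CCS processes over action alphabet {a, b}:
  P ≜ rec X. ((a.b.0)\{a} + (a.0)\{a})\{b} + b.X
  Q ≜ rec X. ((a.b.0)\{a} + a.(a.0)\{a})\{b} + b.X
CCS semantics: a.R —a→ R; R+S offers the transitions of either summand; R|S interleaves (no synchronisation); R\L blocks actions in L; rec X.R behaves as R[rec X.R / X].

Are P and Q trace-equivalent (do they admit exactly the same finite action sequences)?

LTS(P): 1 reachable states
  u0 = rec X. ((a.b.0)\{a} + (a.0)\{a})\{b} + b.X ⊢ ··b··> u0
LTS(Q): 2 reachable states
  v0 = rec X. ((a.b.0)\{a} + a.(a.0)\{a})\{b} + b.X ⊢ ··a··> v1, ··b··> v0
  v1 = (a.0)\{a}\{b} ⊢ stopped
Executing a from Q (initial set {v0}):
  [1] a ⇒ {v1}
  — Q admits the full trace.
Executing a from P (initial set {u0}):
  [1] a ⇒ ∅ (P stuck)

NO — witness ⟨a⟩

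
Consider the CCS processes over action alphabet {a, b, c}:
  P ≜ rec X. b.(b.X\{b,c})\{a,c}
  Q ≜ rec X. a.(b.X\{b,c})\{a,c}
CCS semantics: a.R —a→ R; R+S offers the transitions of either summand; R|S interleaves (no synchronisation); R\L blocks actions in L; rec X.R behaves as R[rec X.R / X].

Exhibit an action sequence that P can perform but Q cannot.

Reachable graph of P (3 states):
  m0 = rec X. b.(b.X\{b,c})\{a,c} → ··b··> m1
  m1 = (b.(rec X. b.(b.X\{b,c})\{a,c})\{b,c})\{a,c} → ··b··> m2
  m2 = (rec X. b.(b.X\{b,c})\{a,c})\{b,c}\{a,c} → ·
Reachable graph of Q (3 states):
  n0 = rec X. a.(b.X\{b,c})\{a,c} → ··a··> n1
  n1 = (b.(rec X. a.(b.X\{b,c})\{a,c})\{b,c})\{a,c} → ··b··> n2
  n2 = (rec X. a.(b.X\{b,c})\{a,c})\{b,c}\{a,c} → ·
Executing b from P (initial set {m0}):
  [1] b ⇒ {m1}
  P completes σ.
Executing b from Q (initial set {n0}):
  [1] b ⇒ ∅ (Q stuck)

b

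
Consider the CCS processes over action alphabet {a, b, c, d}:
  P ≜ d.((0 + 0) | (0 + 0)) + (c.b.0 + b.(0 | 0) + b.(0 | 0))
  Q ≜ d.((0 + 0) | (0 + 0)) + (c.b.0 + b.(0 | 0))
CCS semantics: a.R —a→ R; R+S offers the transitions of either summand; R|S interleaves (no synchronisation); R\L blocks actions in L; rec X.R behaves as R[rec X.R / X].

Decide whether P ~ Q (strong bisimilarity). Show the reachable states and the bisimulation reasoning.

Reachable graph of P (5 states):
  m0 = d.((0 + 0) | (0 + 0)) + (c.b.0 + b.(0 | 0) + b.(0 | 0)) | =b=> m1, =c=> m2, =d=> m3
  m1 = 0 | 0 | stopped
  m2 = b.0 | =b=> m4
  m3 = (0 + 0) | (0 + 0) | stopped
  m4 = 0 | stopped
Reachable graph of Q (5 states):
  n0 = d.((0 + 0) | (0 + 0)) + (c.b.0 + b.(0 | 0)) | =b=> n1, =c=> n2, =d=> n3
  n1 = 0 | 0 | stopped
  n2 = b.0 | =b=> n4
  n3 = (0 + 0) | (0 + 0) | stopped
  n4 = 0 | stopped
Coarsest stable partition (strong bisimilarity classes):
  B0 = {m0, n0}
  B1 = {m1, m3, m4, n1, n3, n4}
  B2 = {m2, n2}
m0 ∈ B0, n0 ∈ B0 → same block

YES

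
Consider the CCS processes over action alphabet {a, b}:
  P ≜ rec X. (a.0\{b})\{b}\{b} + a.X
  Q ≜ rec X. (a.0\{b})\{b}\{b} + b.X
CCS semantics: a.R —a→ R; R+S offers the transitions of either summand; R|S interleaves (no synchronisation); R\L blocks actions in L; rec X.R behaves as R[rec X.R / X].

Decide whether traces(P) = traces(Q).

P's transition system — 2 states:
  u0 = rec X. (a.0\{b})\{b}\{b} + a.X :: —a→ u0, —a→ u1
  u1 = 0\{b}\{b}\{b} :: (no moves)
Q's transition system — 2 states:
  v0 = rec X. (a.0\{b})\{b}\{b} + b.X :: —a→ v1, —b→ v0
  v1 = 0\{b}\{b}\{b} :: (no moves)
Executing aa from P (initial set {u0}):
  [1] a ⇒ {u0, u1}
  [2] a ⇒ {u0, u1}
  P completes σ.
Executing aa from Q (initial set {v0}):
  [1] a ⇒ {v1}
  [2] a ⇒ ∅ (Q stuck)

trace-distinct — witness ⟨aa⟩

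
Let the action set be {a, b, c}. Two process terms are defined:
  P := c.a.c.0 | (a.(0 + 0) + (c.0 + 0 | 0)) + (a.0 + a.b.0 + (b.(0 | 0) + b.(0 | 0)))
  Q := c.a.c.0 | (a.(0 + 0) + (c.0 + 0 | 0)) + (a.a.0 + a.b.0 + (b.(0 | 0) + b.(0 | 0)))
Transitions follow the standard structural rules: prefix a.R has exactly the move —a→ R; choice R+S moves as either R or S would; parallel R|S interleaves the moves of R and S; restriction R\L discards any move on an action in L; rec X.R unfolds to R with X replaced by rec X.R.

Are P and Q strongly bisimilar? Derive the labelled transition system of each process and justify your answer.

LTS(P): 14 reachable states
  p0 = c.a.c.0 | (a.(0 + 0) + (c.0 + 0 | 0)) + (a.0 + a.b.0 + (b.(0 | 0) + b.(0 | 0))) ⊢ —a→ p1, —a→ p2, —a→ p3, —b→ p4, —c→ p5, —c→ p6
  p1 = 0 ⊢ (no moves)
  p2 = b.0 ⊢ —b→ p1
  p3 = c.a.c.0 | (0 + 0) ⊢ —c→ p7
  p4 = 0 | 0 ⊢ (no moves)
  p5 = a.c.0 | (a.(0 + 0) + (c.0 + 0 | 0)) ⊢ —a→ p7, —a→ p8, —c→ p9
  p6 = c.a.c.0 | 0 ⊢ —c→ p9
  p7 = a.c.0 | (0 + 0) ⊢ —a→ p10
  p8 = c.0 | (a.(0 + 0) + (c.0 + 0 | 0)) ⊢ —a→ p10, —c→ p11, —c→ p12
  p9 = a.c.0 | 0 ⊢ —a→ p12
  p10 = c.0 | (0 + 0) ⊢ —c→ p13
  p11 = 0 | (a.(0 + 0) + (c.0 + 0 | 0)) ⊢ —a→ p13, —c→ p4
  p12 = c.0 | 0 ⊢ —c→ p4
  p13 = 0 | (0 + 0) ⊢ (no moves)
LTS(Q): 15 reachable states
  q0 = c.a.c.0 | (a.(0 + 0) + (c.0 + 0 | 0)) + (a.a.0 + a.b.0 + (b.(0 | 0) + b.(0 | 0))) ⊢ —a→ q1, —a→ q2, —a→ q3, —b→ q4, —c→ q5, —c→ q6
  q1 = a.0 ⊢ —a→ q7
  q2 = b.0 ⊢ —b→ q7
  q3 = c.a.c.0 | (0 + 0) ⊢ —c→ q8
  q4 = 0 | 0 ⊢ (no moves)
  q5 = a.c.0 | (a.(0 + 0) + (c.0 + 0 | 0)) ⊢ —a→ q8, —a→ q9, —c→ q10
  q6 = c.a.c.0 | 0 ⊢ —c→ q10
  q7 = 0 ⊢ (no moves)
  q8 = a.c.0 | (0 + 0) ⊢ —a→ q11
  q9 = c.0 | (a.(0 + 0) + (c.0 + 0 | 0)) ⊢ —a→ q11, —c→ q12, —c→ q13
  q10 = a.c.0 | 0 ⊢ —a→ q13
  q11 = c.0 | (0 + 0) ⊢ —c→ q14
  q12 = 0 | (a.(0 + 0) + (c.0 + 0 | 0)) ⊢ —a→ q14, —c→ q4
  q13 = c.0 | 0 ⊢ —c→ q4
  q14 = 0 | (0 + 0) ⊢ (no moves)
Bisimilarity quotient blocks:
  B0 = {p0}
  B1 = {p1, p13, p4, q14, q4, q7}
  B2 = {p3, p6, q3, q6}
  B3 = {p7, p9, q10, q8}
  B4 = {p10, p12, q11, q13}
  B5 = {p5, q5}
  B6 = {p8, q9}
  B7 = {p11, q12}
  B8 = {p2, q2}
  B9 = {q0}
  B10 = {q1}
p0 ∈ B0, q0 ∈ B9 → different blocks

not bisimilar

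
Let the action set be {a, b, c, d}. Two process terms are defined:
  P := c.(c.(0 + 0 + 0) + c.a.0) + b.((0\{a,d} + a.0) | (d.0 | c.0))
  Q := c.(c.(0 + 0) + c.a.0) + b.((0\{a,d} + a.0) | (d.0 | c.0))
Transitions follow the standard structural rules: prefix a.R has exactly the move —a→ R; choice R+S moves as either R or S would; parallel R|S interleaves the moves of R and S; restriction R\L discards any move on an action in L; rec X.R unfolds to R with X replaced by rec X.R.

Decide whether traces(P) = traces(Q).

trace-equivalent

P's transition system — 13 states:
  m0 = c.(c.(0 + 0 + 0) + c.a.0) + b.((0\{a,d} + a.0) | (d.0 | c.0)) :: -b-> m1, -c-> m2
  m1 = (0\{a,d} + a.0) | (d.0 | c.0) :: -a-> m3, -c-> m4, -d-> m5
  m2 = c.(0 + 0 + 0) + c.a.0 :: -c-> m6, -c-> m7
  m3 = 0 | (d.0 | c.0) :: -c-> m8, -d-> m9
  m4 = (0\{a,d} + a.0) | (d.0 | 0) :: -a-> m8, -d-> m10
  m5 = (0\{a,d} + a.0) | (0 | c.0) :: -a-> m9, -c-> m10
  m6 = 0 + 0 + 0 :: (no moves)
  m7 = a.0 :: -a-> m11
  m8 = 0 | (d.0 | 0) :: -d-> m12
  m9 = 0 | (0 | c.0) :: -c-> m12
  m10 = (0\{a,d} + a.0) | (0 | 0) :: -a-> m12
  m11 = 0 :: (no moves)
  m12 = 0 | (0 | 0) :: (no moves)
Q's transition system — 13 states:
  n0 = c.(c.(0 + 0) + c.a.0) + b.((0\{a,d} + a.0) | (d.0 | c.0)) :: -b-> n1, -c-> n2
  n1 = (0\{a,d} + a.0) | (d.0 | c.0) :: -a-> n3, -c-> n4, -d-> n5
  n2 = c.(0 + 0) + c.a.0 :: -c-> n6, -c-> n7
  n3 = 0 | (d.0 | c.0) :: -c-> n8, -d-> n9
  n4 = (0\{a,d} + a.0) | (d.0 | 0) :: -a-> n8, -d-> n10
  n5 = (0\{a,d} + a.0) | (0 | c.0) :: -a-> n9, -c-> n10
  n6 = 0 + 0 :: (no moves)
  n7 = a.0 :: -a-> n11
  n8 = 0 | (d.0 | 0) :: -d-> n12
  n9 = 0 | (0 | c.0) :: -c-> n12
  n10 = (0\{a,d} + a.0) | (0 | 0) :: -a-> n12
  n11 = 0 :: (no moves)
  n12 = 0 | (0 | 0) :: (no moves)
Coarsest stable partition (strong bisimilarity classes):
  B0 = {m0, n0}
  B1 = {m2, n2}
  B2 = {m11, m12, m6, n11, n12, n6}
  B3 = {m10, m7, n10, n7}
  B4 = {m1, n1}
  B5 = {m3, n3}
  B6 = {m9, n9}
  B7 = {m8, n8}
  B8 = {m5, n5}
  B9 = {m4, n4}
m0 ∈ B0, n0 ∈ B0 → same block
Bisimilar ⇒ trace-equivalent.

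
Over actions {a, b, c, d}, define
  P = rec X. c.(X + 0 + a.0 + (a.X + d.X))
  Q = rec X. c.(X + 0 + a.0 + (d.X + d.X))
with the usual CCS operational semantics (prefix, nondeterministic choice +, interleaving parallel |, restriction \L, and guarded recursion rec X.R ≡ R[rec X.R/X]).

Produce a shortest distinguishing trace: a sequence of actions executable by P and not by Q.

cac

Reachable graph of P (3 states):
  s0 = rec X. c.(X + 0 + a.0 + (a.X + d.X)) :: ··c··> s1
  s1 = (rec X. c.(X + 0 + a.0 + (a.X + d.X))) + 0 + a.0 + (a.(rec X. c.(X + 0 + a.0 + (a.X + d.X))) + d.(rec X. c.(X + 0 + a.0 + (a.X + d.X)))) :: ··a··> s0, ··a··> s2, ··c··> s1, ··d··> s0
  s2 = 0 :: deadlocked
Reachable graph of Q (3 states):
  t0 = rec X. c.(X + 0 + a.0 + (d.X + d.X)) :: ··c··> t1
  t1 = (rec X. c.(X + 0 + a.0 + (d.X + d.X))) + 0 + a.0 + (d.(rec X. c.(X + 0 + a.0 + (d.X + d.X))) + d.(rec X. c.(X + 0 + a.0 + (d.X + d.X)))) :: ··a··> t2, ··c··> t1, ··d··> t0
  t2 = 0 :: deadlocked
Trace ⟨cac⟩ through P, begin at {s0}:
  [1] c ⇒ {s1}
  [2] a ⇒ {s0, s2}
  [3] c ⇒ {s1}
  ✓ P
Trace ⟨cac⟩ through Q, begin at {t0}:
  [1] c ⇒ {t1}
  [2] a ⇒ {t2}
  [3] c ⇒ no successor for Q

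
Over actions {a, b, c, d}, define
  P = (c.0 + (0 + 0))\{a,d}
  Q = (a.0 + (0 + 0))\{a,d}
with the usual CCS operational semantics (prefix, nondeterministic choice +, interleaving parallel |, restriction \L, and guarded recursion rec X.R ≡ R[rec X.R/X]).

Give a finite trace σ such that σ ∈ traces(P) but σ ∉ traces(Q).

c

P's transition system — 2 states:
  u0 = (c.0 + (0 + 0))\{a,d} has moves —c→ u1
  u1 = 0\{a,d} has moves deadlocked
Q's transition system — 1 states:
  v0 = (a.0 + (0 + 0))\{a,d} has moves deadlocked
Executing c from P (initial set {u0}):
  step 1 (c): {u1}
  — P admits the full trace.
Executing c from Q (initial set {v0}):
  step 1 (c): ∅ (Q stuck)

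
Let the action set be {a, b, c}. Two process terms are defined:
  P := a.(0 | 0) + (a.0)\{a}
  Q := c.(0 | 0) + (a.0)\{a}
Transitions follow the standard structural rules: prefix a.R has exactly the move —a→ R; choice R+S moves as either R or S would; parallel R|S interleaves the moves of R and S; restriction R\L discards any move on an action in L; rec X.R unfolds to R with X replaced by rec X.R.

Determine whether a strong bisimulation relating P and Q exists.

P ≁ Q

Reachable graph of P (2 states):
  u0 = a.(0 | 0) + (a.0)\{a} has moves -a-> u1
  u1 = 0 | 0 has moves deadlocked
Reachable graph of Q (2 states):
  v0 = c.(0 | 0) + (a.0)\{a} has moves -c-> v1
  v1 = 0 | 0 has moves deadlocked
Coarsest stable partition (strong bisimilarity classes):
  B0 = {u0}
  B1 = {u1, v1}
  B2 = {v0}
u0 ∈ B0, v0 ∈ B2 → different blocks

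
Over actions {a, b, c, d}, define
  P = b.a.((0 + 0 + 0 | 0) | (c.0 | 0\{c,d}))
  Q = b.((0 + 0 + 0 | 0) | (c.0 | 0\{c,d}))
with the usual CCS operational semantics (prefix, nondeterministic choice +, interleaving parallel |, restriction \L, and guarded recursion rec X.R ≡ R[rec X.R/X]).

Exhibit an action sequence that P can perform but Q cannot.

ba

LTS(P): 4 reachable states
  s0 = b.a.((0 + 0 + 0 | 0) | (c.0 | 0\{c,d})) | ··b··> s1
  s1 = a.((0 + 0 + 0 | 0) | (c.0 | 0\{c,d})) | ··a··> s2
  s2 = (0 + 0 + 0 | 0) | (c.0 | 0\{c,d}) | ··c··> s3
  s3 = (0 + 0 + 0 | 0) | (0 | 0\{c,d}) | ·
LTS(Q): 3 reachable states
  t0 = b.((0 + 0 + 0 | 0) | (c.0 | 0\{c,d})) | ··b··> t1
  t1 = (0 + 0 + 0 | 0) | (c.0 | 0\{c,d}) | ··c··> t2
  t2 = (0 + 0 + 0 | 0) | (0 | 0\{c,d}) | ·
Trace ⟨ba⟩ through P, begin at {s0}:
  [1] b ⇒ {s1}
  [2] a ⇒ {s2}
  — P admits the full trace.
Trace ⟨ba⟩ through Q, begin at {t0}:
  [1] b ⇒ {t1}
  [2] a ⇒ ∅  — Q cannot continue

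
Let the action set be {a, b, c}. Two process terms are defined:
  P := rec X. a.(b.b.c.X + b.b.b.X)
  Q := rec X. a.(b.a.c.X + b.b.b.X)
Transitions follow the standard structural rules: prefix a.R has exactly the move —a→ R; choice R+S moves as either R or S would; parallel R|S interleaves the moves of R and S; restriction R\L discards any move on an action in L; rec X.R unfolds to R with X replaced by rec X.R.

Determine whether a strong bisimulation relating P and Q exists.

NO

LTS(P): 6 reachable states
  u0 = rec X. a.(b.b.c.X + b.b.b.X) → =a=> u1
  u1 = b.b.c.(rec X. a.(b.b.c.X + b.b.b.X)) + b.b.b.(rec X. a.(b.b.c.X + b.b.b.X)) → =b=> u2, =b=> u3
  u2 = b.b.(rec X. a.(b.b.c.X + b.b.b.X)) → =b=> u4
  u3 = b.c.(rec X. a.(b.b.c.X + b.b.b.X)) → =b=> u5
  u4 = b.(rec X. a.(b.b.c.X + b.b.b.X)) → =b=> u0
  u5 = c.(rec X. a.(b.b.c.X + b.b.b.X)) → =c=> u0
LTS(Q): 6 reachable states
  v0 = rec X. a.(b.a.c.X + b.b.b.X) → =a=> v1
  v1 = b.a.c.(rec X. a.(b.a.c.X + b.b.b.X)) + b.b.b.(rec X. a.(b.a.c.X + b.b.b.X)) → =b=> v2, =b=> v3
  v2 = a.c.(rec X. a.(b.a.c.X + b.b.b.X)) → =a=> v4
  v3 = b.b.(rec X. a.(b.a.c.X + b.b.b.X)) → =b=> v5
  v4 = c.(rec X. a.(b.a.c.X + b.b.b.X)) → =c=> v0
  v5 = b.(rec X. a.(b.a.c.X + b.b.b.X)) → =b=> v0
Partition-refinement fixed point:
  B0 = {u0}
  B1 = {u1}
  B2 = {u2}
  B3 = {u4}
  B4 = {u3}
  B5 = {u5}
  B6 = {v0}
  B7 = {v1}
  B8 = {v3}
  B9 = {v5}
  B10 = {v2}
  B11 = {v4}
u0 ∈ B0, v0 ∈ B6 → different blocks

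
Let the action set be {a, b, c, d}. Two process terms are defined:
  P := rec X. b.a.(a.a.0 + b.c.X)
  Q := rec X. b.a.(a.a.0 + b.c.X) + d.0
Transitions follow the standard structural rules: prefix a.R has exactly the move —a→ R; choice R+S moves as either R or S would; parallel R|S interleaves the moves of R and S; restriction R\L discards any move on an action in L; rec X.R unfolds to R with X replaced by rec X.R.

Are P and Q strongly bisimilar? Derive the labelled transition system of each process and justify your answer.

Reachable graph of P (6 states):
  u0 = rec X. b.a.(a.a.0 + b.c.X) ⊢ -b-> u1
  u1 = a.(a.a.0 + b.c.(rec X. b.a.(a.a.0 + b.c.X))) ⊢ -a-> u2
  u2 = a.a.0 + b.c.(rec X. b.a.(a.a.0 + b.c.X)) ⊢ -a-> u3, -b-> u4
  u3 = a.0 ⊢ -a-> u5
  u4 = c.(rec X. b.a.(a.a.0 + b.c.X)) ⊢ -c-> u0
  u5 = 0 ⊢ (no moves)
Reachable graph of Q (6 states):
  v0 = rec X. b.a.(a.a.0 + b.c.X) + d.0 ⊢ -b-> v1, -d-> v2
  v1 = a.(a.a.0 + b.c.(rec X. b.a.(a.a.0 + b.c.X) + d.0)) ⊢ -a-> v3
  v2 = 0 ⊢ (no moves)
  v3 = a.a.0 + b.c.(rec X. b.a.(a.a.0 + b.c.X) + d.0) ⊢ -a-> v4, -b-> v5
  v4 = a.0 ⊢ -a-> v2
  v5 = c.(rec X. b.a.(a.a.0 + b.c.X) + d.0) ⊢ -c-> v0
Partition-refinement fixed point:
  B0 = {u0}
  B1 = {u1}
  B2 = {u2}
  B3 = {u4}
  B4 = {u3, v4}
  B5 = {u5, v2}
  B6 = {v0}
  B7 = {v1}
  B8 = {v3}
  B9 = {v5}
u0 ∈ B0, v0 ∈ B6 → different blocks

P ≁ Q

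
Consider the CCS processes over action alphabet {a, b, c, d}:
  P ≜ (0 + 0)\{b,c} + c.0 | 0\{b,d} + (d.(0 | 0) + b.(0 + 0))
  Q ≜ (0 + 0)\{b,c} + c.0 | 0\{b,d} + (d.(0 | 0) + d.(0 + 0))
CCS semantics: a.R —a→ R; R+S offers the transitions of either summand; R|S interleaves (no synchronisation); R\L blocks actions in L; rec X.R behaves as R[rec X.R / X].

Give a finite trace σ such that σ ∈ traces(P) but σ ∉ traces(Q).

P's transition system — 4 states:
  m0 = (0 + 0)\{b,c} + c.0 | 0\{b,d} + (d.(0 | 0) + b.(0 + 0)) | --b--▸ m1, --c--▸ m2, --d--▸ m3
  m1 = 0 + 0 | deadlocked
  m2 = 0 | 0\{b,d} | deadlocked
  m3 = 0 | 0 | deadlocked
Q's transition system — 4 states:
  n0 = (0 + 0)\{b,c} + c.0 | 0\{b,d} + (d.(0 | 0) + d.(0 + 0)) | --c--▸ n1, --d--▸ n2, --d--▸ n3
  n1 = 0 | 0\{b,d} | deadlocked
  n2 = 0 + 0 | deadlocked
  n3 = 0 | 0 | deadlocked
Run σ = ⟨b⟩ on P: start {m0}
  after b @ step 1: {m1}
  P completes σ.
Run σ = ⟨b⟩ on Q: start {n0}
  after b @ step 1: no successor for Q

b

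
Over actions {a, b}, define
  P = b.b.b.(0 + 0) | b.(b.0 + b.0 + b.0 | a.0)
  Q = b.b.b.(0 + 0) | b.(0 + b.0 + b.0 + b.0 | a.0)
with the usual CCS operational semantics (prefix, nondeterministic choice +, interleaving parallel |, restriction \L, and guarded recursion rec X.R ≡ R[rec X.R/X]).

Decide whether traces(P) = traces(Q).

P's transition system — 24 states:
  s0 = b.b.b.(0 + 0) | b.(b.0 + b.0 + b.0 | a.0) :: ··b··> s1, ··b··> s2
  s1 = b.b.(0 + 0) | b.(b.0 + b.0 + b.0 | a.0) :: ··b··> s3, ··b··> s4
  s2 = b.b.b.(0 + 0) | (b.0 + b.0 + b.0 | a.0) :: ··a··> s5, ··b··> s4, ··b··> s6, ··b··> s7
  s3 = b.(0 + 0) | b.(b.0 + b.0 + b.0 | a.0) :: ··b··> s8, ··b··> s9
  s4 = b.b.(0 + 0) | (b.0 + b.0 + b.0 | a.0) :: ··a··> s10, ··b··> s11, ··b··> s12, ··b··> s9
  s5 = b.b.b.(0 + 0) | (b.0 | 0) :: ··b··> s10, ··b··> s13
  s6 = b.b.b.(0 + 0) | (0 | a.0) :: ··a··> s13, ··b··> s11
  s7 = b.b.b.(0 + 0) | 0 :: ··b··> s12
  s8 = (0 + 0) | b.(b.0 + b.0 + b.0 | a.0) :: ··b··> s14
  s9 = b.(0 + 0) | (b.0 + b.0 + b.0 | a.0) :: ··a··> s15, ··b··> s14, ··b··> s16, ··b··> s17
  s10 = b.b.(0 + 0) | (b.0 | 0) :: ··b··> s15, ··b··> s18
  s11 = b.b.(0 + 0) | (0 | a.0) :: ··a··> s18, ··b··> s16
  s12 = b.b.(0 + 0) | 0 :: ··b··> s17
  s13 = b.b.b.(0 + 0) | (0 | 0) :: ··b··> s18
  s14 = (0 + 0) | (b.0 + b.0 + b.0 | a.0) :: ··a··> s19, ··b··> s20, ··b··> s21
  s15 = b.(0 + 0) | (b.0 | 0) :: ··b··> s19, ··b··> s22
  s16 = b.(0 + 0) | (0 | a.0) :: ··a··> s22, ··b··> s20
  s17 = b.(0 + 0) | 0 :: ··b··> s21
  s18 = b.b.(0 + 0) | (0 | 0) :: ··b··> s22
  s19 = (0 + 0) | (b.0 | 0) :: ··b··> s23
  s20 = (0 + 0) | (0 | a.0) :: ··a··> s23
  s21 = (0 + 0) | 0 :: ·
  s22 = b.(0 + 0) | (0 | 0) :: ··b··> s23
  s23 = (0 + 0) | (0 | 0) :: ·
Q's transition system — 24 states:
  t0 = b.b.b.(0 + 0) | b.(0 + b.0 + b.0 + b.0 | a.0) :: ··b··> t1, ··b··> t2
  t1 = b.b.(0 + 0) | b.(0 + b.0 + b.0 + b.0 | a.0) :: ··b··> t3, ··b··> t4
  t2 = b.b.b.(0 + 0) | (0 + b.0 + b.0 + b.0 | a.0) :: ··a··> t5, ··b··> t4, ··b··> t6, ··b··> t7
  t3 = b.(0 + 0) | b.(0 + b.0 + b.0 + b.0 | a.0) :: ··b··> t8, ··b··> t9
  t4 = b.b.(0 + 0) | (0 + b.0 + b.0 + b.0 | a.0) :: ··a··> t10, ··b··> t11, ··b··> t12, ··b··> t9
  t5 = b.b.b.(0 + 0) | (b.0 | 0) :: ··b··> t10, ··b··> t13
  t6 = b.b.b.(0 + 0) | (0 | a.0) :: ··a··> t13, ··b··> t11
  t7 = b.b.b.(0 + 0) | 0 :: ··b··> t12
  t8 = (0 + 0) | b.(0 + b.0 + b.0 + b.0 | a.0) :: ··b··> t14
  t9 = b.(0 + 0) | (0 + b.0 + b.0 + b.0 | a.0) :: ··a··> t15, ··b··> t14, ··b··> t16, ··b··> t17
  t10 = b.b.(0 + 0) | (b.0 | 0) :: ··b··> t15, ··b··> t18
  t11 = b.b.(0 + 0) | (0 | a.0) :: ··a··> t18, ··b··> t16
  t12 = b.b.(0 + 0) | 0 :: ··b··> t17
  t13 = b.b.b.(0 + 0) | (0 | 0) :: ··b··> t18
  t14 = (0 + 0) | (0 + b.0 + b.0 + b.0 | a.0) :: ··a··> t19, ··b··> t20, ··b··> t21
  t15 = b.(0 + 0) | (b.0 | 0) :: ··b··> t19, ··b··> t22
  t16 = b.(0 + 0) | (0 | a.0) :: ··a··> t22, ··b··> t20
  t17 = b.(0 + 0) | 0 :: ··b··> t21
  t18 = b.b.(0 + 0) | (0 | 0) :: ··b··> t22
  t19 = (0 + 0) | (b.0 | 0) :: ··b··> t23
  t20 = (0 + 0) | (0 | a.0) :: ··a··> t23
  t21 = (0 + 0) | 0 :: ·
  t22 = b.(0 + 0) | (0 | 0) :: ··b··> t23
  t23 = (0 + 0) | (0 | 0) :: ·
Bisimilarity quotient blocks:
  B0 = {s0, t0}
  B1 = {s2, t2}
  B2 = {s4, t4}
  B3 = {s9, t9}
  B4 = {s14, t14}
  B5 = {s17, s19, s22, t17, t19, t22}
  B6 = {s21, s23, t21, t23}
  B7 = {s20, t20}
  B8 = {s12, s15, s18, t12, t15, t18}
  B9 = {s16, t16}
  B10 = {s10, s13, s7, t10, t13, t7}
  B11 = {s11, t11}
  B12 = {s5, t5}
  B13 = {s6, t6}
  B14 = {s1, t1}
  B15 = {s3, t3}
  B16 = {s8, t8}
s0 ∈ B0, t0 ∈ B0 → same block
Bisimilar ⇒ trace-equivalent.

traces(P) = traces(Q)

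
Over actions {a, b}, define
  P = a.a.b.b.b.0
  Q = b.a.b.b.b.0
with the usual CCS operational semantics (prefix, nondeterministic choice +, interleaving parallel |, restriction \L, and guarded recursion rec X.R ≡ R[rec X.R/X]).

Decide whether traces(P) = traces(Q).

NO — witness ⟨a⟩

LTS(P): 6 reachable states
  p0 = a.a.b.b.b.0 | --a--▸ p1
  p1 = a.b.b.b.0 | --a--▸ p2
  p2 = b.b.b.0 | --b--▸ p3
  p3 = b.b.0 | --b--▸ p4
  p4 = b.0 | --b--▸ p5
  p5 = 0 | stopped
LTS(Q): 6 reachable states
  q0 = b.a.b.b.b.0 | --b--▸ q1
  q1 = a.b.b.b.0 | --a--▸ q2
  q2 = b.b.b.0 | --b--▸ q3
  q3 = b.b.0 | --b--▸ q4
  q4 = b.0 | --b--▸ q5
  q5 = 0 | stopped
Executing a from P (initial set {p0}):
  [1] a ⇒ {p1}
  P completes σ.
Executing a from Q (initial set {q0}):
  [1] a ⇒ ∅ (Q stuck)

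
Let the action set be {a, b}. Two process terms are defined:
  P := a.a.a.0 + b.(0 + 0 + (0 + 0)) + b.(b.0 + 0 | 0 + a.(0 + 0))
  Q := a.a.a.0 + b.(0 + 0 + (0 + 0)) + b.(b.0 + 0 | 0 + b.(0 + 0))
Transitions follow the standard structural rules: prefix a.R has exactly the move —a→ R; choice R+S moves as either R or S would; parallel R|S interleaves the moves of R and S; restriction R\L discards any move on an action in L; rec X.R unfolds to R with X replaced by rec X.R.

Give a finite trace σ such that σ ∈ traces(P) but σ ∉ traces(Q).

LTS(P): 7 reachable states
  u0 = a.a.a.0 + b.(0 + 0 + (0 + 0)) + b.(b.0 + 0 | 0 + a.(0 + 0)) has moves -a-> u1, -b-> u2, -b-> u3
  u1 = a.a.0 has moves -a-> u4
  u2 = 0 + 0 + (0 + 0) has moves ∅
  u3 = b.0 + 0 | 0 + a.(0 + 0) has moves -a-> u5, -b-> u6
  u4 = a.0 has moves -a-> u6
  u5 = 0 + 0 has moves ∅
  u6 = 0 has moves ∅
LTS(Q): 7 reachable states
  v0 = a.a.a.0 + b.(0 + 0 + (0 + 0)) + b.(b.0 + 0 | 0 + b.(0 + 0)) has moves -a-> v1, -b-> v2, -b-> v3
  v1 = a.a.0 has moves -a-> v4
  v2 = 0 + 0 + (0 + 0) has moves ∅
  v3 = b.0 + 0 | 0 + b.(0 + 0) has moves -b-> v5, -b-> v6
  v4 = a.0 has moves -a-> v5
  v5 = 0 has moves ∅
  v6 = 0 + 0 has moves ∅
Executing ba from P (initial set {u0}):
  [1] b ⇒ {u2, u3}
  [2] a ⇒ {u5}
  P completes σ.
Executing ba from Q (initial set {v0}):
  [1] b ⇒ {v2, v3}
  [2] a ⇒ ∅ (Q stuck)

ba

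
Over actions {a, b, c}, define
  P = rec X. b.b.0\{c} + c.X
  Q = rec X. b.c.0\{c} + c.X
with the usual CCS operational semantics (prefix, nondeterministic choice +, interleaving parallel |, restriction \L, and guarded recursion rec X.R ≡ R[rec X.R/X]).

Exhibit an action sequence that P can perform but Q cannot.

Reachable graph of P (3 states):
  s0 = rec X. b.b.0\{c} + c.X | -b-> s1, -c-> s0
  s1 = b.0\{c} | -b-> s2
  s2 = 0\{c} | ∅
Reachable graph of Q (3 states):
  t0 = rec X. b.c.0\{c} + c.X | -b-> t1, -c-> t0
  t1 = c.0\{c} | -c-> t2
  t2 = 0\{c} | ∅
Run σ = ⟨bb⟩ on P: start {s0}
  after b @ step 1: {s1}
  after b @ step 2: {s2}
  P completes σ.
Run σ = ⟨bb⟩ on Q: start {t0}
  after b @ step 1: {t1}
  after b @ step 2: ∅  — Q cannot continue

bb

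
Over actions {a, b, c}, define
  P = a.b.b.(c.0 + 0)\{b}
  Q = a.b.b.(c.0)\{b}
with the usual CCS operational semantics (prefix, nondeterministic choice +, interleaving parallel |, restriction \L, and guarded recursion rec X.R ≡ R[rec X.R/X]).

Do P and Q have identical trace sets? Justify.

LTS(P): 5 reachable states
  p0 = a.b.b.(c.0 + 0)\{b} ⊢ =a=> p1
  p1 = b.b.(c.0 + 0)\{b} ⊢ =b=> p2
  p2 = b.(c.0 + 0)\{b} ⊢ =b=> p3
  p3 = (c.0 + 0)\{b} ⊢ =c=> p4
  p4 = 0\{b} ⊢ (no moves)
LTS(Q): 5 reachable states
  q0 = a.b.b.(c.0)\{b} ⊢ =a=> q1
  q1 = b.b.(c.0)\{b} ⊢ =b=> q2
  q2 = b.(c.0)\{b} ⊢ =b=> q3
  q3 = (c.0)\{b} ⊢ =c=> q4
  q4 = 0\{b} ⊢ (no moves)
Bisimilarity quotient blocks:
  B0 = {p0, q0}
  B1 = {p1, q1}
  B2 = {p2, q2}
  B3 = {p3, q3}
  B4 = {p4, q4}
p0 ∈ B0, q0 ∈ B0 → same block
Bisimilar ⇒ trace-equivalent.

traces(P) = traces(Q)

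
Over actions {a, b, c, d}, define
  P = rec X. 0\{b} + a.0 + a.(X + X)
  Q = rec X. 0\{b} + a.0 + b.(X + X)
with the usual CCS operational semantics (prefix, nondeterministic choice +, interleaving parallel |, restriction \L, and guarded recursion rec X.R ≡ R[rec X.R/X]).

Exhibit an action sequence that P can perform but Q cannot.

LTS(P): 3 reachable states
  u0 = rec X. 0\{b} + a.0 + a.(X + X) :: -a-> u1, -a-> u2
  u1 = (rec X. 0\{b} + a.0 + a.(X + X)) + (rec X. 0\{b} + a.0 + a.(X + X)) :: -a-> u1, -a-> u2
  u2 = 0 :: deadlocked
LTS(Q): 3 reachable states
  v0 = rec X. 0\{b} + a.0 + b.(X + X) :: -a-> v1, -b-> v2
  v1 = 0 :: deadlocked
  v2 = (rec X. 0\{b} + a.0 + b.(X + X)) + (rec X. 0\{b} + a.0 + b.(X + X)) :: -a-> v1, -b-> v2
Run σ = ⟨aa⟩ on P: start {u0}
  [1] a ⇒ {u1, u2}
  [2] a ⇒ {u1, u2}
  ✓ P
Run σ = ⟨aa⟩ on Q: start {v0}
  [1] a ⇒ {v1}
  [2] a ⇒ no successor for Q

aa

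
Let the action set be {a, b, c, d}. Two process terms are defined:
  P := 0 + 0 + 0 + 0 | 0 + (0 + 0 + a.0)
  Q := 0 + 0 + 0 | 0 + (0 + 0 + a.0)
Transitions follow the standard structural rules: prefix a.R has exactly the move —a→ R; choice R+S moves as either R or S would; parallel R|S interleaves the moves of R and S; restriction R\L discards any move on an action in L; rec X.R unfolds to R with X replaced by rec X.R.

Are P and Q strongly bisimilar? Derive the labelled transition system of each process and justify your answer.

LTS(P): 2 reachable states
  u0 = 0 + 0 + 0 + 0 | 0 + (0 + 0 + a.0) | ··a··> u1
  u1 = 0 | stopped
LTS(Q): 2 reachable states
  v0 = 0 + 0 + 0 | 0 + (0 + 0 + a.0) | ··a··> v1
  v1 = 0 | stopped
Partition-refinement fixed point:
  B0 = {u0, v0}
  B1 = {u1, v1}
u0 ∈ B0, v0 ∈ B0 → same block

P ~ Q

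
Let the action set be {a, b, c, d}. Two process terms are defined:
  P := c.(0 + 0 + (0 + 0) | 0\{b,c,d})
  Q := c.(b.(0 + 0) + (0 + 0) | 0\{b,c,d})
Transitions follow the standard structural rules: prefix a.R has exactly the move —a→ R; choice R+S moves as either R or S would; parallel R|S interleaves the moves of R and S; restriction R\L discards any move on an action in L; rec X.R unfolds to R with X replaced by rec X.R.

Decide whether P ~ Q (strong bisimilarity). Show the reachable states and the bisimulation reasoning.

LTS(P): 2 reachable states
  u0 = c.(0 + 0 + (0 + 0) | 0\{b,c,d}) | ··c··> u1
  u1 = 0 + 0 + (0 + 0) | 0\{b,c,d} | ·
LTS(Q): 3 reachable states
  v0 = c.(b.(0 + 0) + (0 + 0) | 0\{b,c,d}) | ··c··> v1
  v1 = b.(0 + 0) + (0 + 0) | 0\{b,c,d} | ··b··> v2
  v2 = 0 + 0 | ·
Partition-refinement fixed point:
  B0 = {u0}
  B1 = {u1, v2}
  B2 = {v0}
  B3 = {v1}
u0 ∈ B0, v0 ∈ B2 → different blocks

NO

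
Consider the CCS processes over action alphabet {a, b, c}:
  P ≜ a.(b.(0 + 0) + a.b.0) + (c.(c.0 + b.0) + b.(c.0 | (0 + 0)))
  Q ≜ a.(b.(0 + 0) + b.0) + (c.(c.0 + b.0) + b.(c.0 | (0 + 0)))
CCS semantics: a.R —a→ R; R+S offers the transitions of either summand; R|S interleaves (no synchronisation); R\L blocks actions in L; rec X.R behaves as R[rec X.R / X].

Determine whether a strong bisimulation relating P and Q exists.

NO

LTS(P): 8 reachable states
  u0 = a.(b.(0 + 0) + a.b.0) + (c.(c.0 + b.0) + b.(c.0 | (0 + 0))) → ··a··> u1, ··b··> u2, ··c··> u3
  u1 = b.(0 + 0) + a.b.0 → ··a··> u4, ··b··> u5
  u2 = c.0 | (0 + 0) → ··c··> u6
  u3 = c.0 + b.0 → ··b··> u7, ··c··> u7
  u4 = b.0 → ··b··> u7
  u5 = 0 + 0 → ∅
  u6 = 0 | (0 + 0) → ∅
  u7 = 0 → ∅
LTS(Q): 7 reachable states
  v0 = a.(b.(0 + 0) + b.0) + (c.(c.0 + b.0) + b.(c.0 | (0 + 0))) → ··a··> v1, ··b··> v2, ··c··> v3
  v1 = b.(0 + 0) + b.0 → ··b··> v4, ··b··> v5
  v2 = c.0 | (0 + 0) → ··c··> v6
  v3 = c.0 + b.0 → ··b··> v4, ··c··> v4
  v4 = 0 → ∅
  v5 = 0 + 0 → ∅
  v6 = 0 | (0 + 0) → ∅
Bisimilarity quotient blocks:
  B0 = {u0}
  B1 = {u3, v3}
  B2 = {u5, u6, u7, v4, v5, v6}
  B3 = {u1}
  B4 = {u4, v1}
  B5 = {u2, v2}
  B6 = {v0}
u0 ∈ B0, v0 ∈ B6 → different blocks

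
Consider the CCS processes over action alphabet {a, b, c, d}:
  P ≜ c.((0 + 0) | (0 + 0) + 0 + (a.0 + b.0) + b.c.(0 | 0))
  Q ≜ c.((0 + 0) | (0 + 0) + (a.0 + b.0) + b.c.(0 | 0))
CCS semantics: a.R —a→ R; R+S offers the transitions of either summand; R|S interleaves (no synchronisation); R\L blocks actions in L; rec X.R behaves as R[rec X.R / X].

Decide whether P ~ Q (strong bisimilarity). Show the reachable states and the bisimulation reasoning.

LTS(P): 5 reachable states
  m0 = c.((0 + 0) | (0 + 0) + 0 + (a.0 + b.0) + b.c.(0 | 0)) :: --c--▸ m1
  m1 = (0 + 0) | (0 + 0) + 0 + (a.0 + b.0) + b.c.(0 | 0) :: --a--▸ m2, --b--▸ m2, --b--▸ m3
  m2 = 0 :: stopped
  m3 = c.(0 | 0) :: --c--▸ m4
  m4 = 0 | 0 :: stopped
LTS(Q): 5 reachable states
  n0 = c.((0 + 0) | (0 + 0) + (a.0 + b.0) + b.c.(0 | 0)) :: --c--▸ n1
  n1 = (0 + 0) | (0 + 0) + (a.0 + b.0) + b.c.(0 | 0) :: --a--▸ n2, --b--▸ n2, --b--▸ n3
  n2 = 0 :: stopped
  n3 = c.(0 | 0) :: --c--▸ n4
  n4 = 0 | 0 :: stopped
Partition-refinement fixed point:
  B0 = {m0, n0}
  B1 = {m1, n1}
  B2 = {m2, m4, n2, n4}
  B3 = {m3, n3}
m0 ∈ B0, n0 ∈ B0 → same block

P ~ Q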